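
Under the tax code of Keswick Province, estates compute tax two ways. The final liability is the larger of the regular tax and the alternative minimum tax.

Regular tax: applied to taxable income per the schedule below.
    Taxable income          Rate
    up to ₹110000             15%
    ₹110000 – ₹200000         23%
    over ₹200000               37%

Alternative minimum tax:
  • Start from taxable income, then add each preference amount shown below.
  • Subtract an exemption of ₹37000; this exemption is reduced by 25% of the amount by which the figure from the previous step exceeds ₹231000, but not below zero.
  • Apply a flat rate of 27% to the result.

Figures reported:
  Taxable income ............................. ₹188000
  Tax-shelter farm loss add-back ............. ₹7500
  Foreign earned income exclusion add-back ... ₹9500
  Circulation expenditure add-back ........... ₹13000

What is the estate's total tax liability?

Regular tax:
  ₹110000 × 15% = ₹16500
  ₹78000 × 23% = ₹17940
  → ₹34440

Alternative minimum tax:
  Adjusted income: ₹188000 + ₹7500 + ₹9500 + ₹13000 = ₹218000
  Exemption: ₹218000 ≤ ₹231000, so full ₹37000 applies
  Base: ₹218000 − ₹37000 = ₹181000
  ₹181000 × 27% = ₹48870

₹48870 > ₹34440, so the alternative minimum tax is the binding amount.

₹48870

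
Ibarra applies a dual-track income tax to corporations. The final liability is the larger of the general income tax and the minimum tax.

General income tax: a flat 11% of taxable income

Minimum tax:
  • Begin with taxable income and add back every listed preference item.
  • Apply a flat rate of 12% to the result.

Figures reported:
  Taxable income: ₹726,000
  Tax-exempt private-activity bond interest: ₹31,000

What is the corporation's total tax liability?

Minimum tax:
  Adjusted income: ₹726,000 + ₹31,000 = ₹757,000
  ₹757,000 × 12% = ₹90,840

General income tax:
  ₹726,000 × 11% = ₹79,860

₹90,840 > ₹79,860, so the minimum tax is the binding amount.

₹90,840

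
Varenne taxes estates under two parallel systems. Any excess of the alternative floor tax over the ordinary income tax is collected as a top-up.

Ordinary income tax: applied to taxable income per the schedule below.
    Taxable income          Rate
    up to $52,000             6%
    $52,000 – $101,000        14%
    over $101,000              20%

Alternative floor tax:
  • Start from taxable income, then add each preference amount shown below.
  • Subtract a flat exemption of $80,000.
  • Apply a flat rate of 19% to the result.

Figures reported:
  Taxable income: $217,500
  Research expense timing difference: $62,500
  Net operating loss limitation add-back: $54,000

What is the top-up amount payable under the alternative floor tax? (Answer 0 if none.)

$14,980

Ordinary income tax:
  $52,000 × 6% = $3,120
  $49,000 × 14% = $6,860
  $116,500 × 20% = $23,300
  → $33,280

Alternative floor tax:
  Adjusted income: $217,500 + $62,500 + $54,000 = $334,000
  Less exemption $80,000 → base $254,000
  $254,000 × 19% = $48,260

Excess of alternative floor tax over ordinary income tax: $48,260 − $33,280 = $14,980.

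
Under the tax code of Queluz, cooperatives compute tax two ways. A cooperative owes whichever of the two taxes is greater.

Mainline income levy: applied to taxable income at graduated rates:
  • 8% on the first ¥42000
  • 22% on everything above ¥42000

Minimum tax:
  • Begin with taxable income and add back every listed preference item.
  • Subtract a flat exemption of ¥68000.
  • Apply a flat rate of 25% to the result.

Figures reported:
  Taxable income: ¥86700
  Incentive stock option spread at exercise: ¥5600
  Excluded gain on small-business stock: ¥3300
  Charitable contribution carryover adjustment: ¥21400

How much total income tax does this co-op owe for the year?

Mainline income levy:
  ¥42000 × 8% = ¥3360
  ¥44700 × 22% = ¥9834
  → ¥13194

Minimum tax:
  Adjusted income: ¥86700 + ¥5600 + ¥3300 + ¥21400 = ¥117000
  Less exemption ¥68000 → base ¥49000
  ¥49000 × 25% = ¥12250

¥13194 > ¥12250, so the mainline income levy governs.

¥13194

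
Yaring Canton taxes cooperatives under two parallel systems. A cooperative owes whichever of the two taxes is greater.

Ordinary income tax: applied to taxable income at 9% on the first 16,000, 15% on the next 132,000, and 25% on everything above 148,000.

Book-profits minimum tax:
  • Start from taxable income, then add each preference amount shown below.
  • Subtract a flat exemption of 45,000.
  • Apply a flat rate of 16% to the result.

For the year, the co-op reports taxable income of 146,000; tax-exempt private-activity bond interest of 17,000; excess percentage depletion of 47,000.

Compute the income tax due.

26,400

Ordinary income tax:
  16,000 × 9% = 1,440
  130,000 × 15% = 19,500
  → 20,940

Book-profits minimum tax:
  Adjusted income: 146,000 + 17,000 + 47,000 = 210,000
  Less exemption 45,000 → base 165,000
  165,000 × 16% = 26,400

26,400 > 20,940, so the book-profits minimum tax is the binding amount.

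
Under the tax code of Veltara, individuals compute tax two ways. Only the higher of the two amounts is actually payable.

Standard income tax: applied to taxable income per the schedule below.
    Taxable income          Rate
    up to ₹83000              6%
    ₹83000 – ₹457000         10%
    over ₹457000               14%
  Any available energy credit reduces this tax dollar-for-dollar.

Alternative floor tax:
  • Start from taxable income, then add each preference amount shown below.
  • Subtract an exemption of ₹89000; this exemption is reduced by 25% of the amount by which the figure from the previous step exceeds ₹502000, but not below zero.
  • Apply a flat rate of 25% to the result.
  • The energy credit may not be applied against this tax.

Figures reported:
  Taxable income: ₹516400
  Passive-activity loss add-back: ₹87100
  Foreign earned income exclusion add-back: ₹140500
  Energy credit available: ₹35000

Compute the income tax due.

₹178875

Standard income tax:
  ₹83000 × 6% = ₹4980
  ₹374000 × 10% = ₹37400
  ₹59400 × 14% = ₹8316
  → ₹50696
  Less energy credit ₹35000 → ₹15696

Alternative floor tax:
  Adjusted income: ₹516400 + ₹87100 + ₹140500 = ₹744000
  Exemption: ₹89000 − 25% × (₹744000 − ₹502000) = ₹89000 − ₹60500 = ₹28500
  Base: ₹744000 − ₹28500 = ₹715500
  ₹715500 × 25% = ₹178875

₹178875 > ₹15696, so the alternative floor tax is the binding amount.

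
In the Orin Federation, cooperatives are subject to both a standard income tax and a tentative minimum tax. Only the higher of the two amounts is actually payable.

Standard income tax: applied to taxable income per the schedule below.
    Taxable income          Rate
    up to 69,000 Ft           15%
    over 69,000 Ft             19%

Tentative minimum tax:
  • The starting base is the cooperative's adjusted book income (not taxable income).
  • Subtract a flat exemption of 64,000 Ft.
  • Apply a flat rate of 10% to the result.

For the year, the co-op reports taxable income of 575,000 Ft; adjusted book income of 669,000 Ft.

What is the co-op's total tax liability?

Tentative minimum tax:
  Base (adjusted book income): 669,000 Ft
  Less exemption 64,000 Ft → base 605,000 Ft
  605,000 Ft × 10% = 60,500 Ft

Standard income tax:
  69,000 Ft × 15% = 10,350 Ft
  506,000 Ft × 19% = 96,140 Ft
  → 106,490 Ft

106,490 Ft > 60,500 Ft, so the standard income tax governs.

106,490 Ft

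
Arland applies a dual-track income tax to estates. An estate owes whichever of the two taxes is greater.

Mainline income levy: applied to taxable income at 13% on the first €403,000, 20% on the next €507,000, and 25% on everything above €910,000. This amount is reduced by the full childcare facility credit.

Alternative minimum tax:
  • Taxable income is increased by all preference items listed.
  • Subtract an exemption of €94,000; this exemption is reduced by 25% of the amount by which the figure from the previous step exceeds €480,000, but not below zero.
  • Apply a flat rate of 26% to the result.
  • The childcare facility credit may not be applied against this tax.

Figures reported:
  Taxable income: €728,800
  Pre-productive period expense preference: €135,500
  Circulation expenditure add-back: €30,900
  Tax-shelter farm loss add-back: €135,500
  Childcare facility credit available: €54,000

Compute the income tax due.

Mainline income levy:
  €403,000 × 13% = €52,390
  €325,800 × 20% = €65,160
  → €117,550
  Less childcare facility credit €54,000 → €63,550

Alternative minimum tax:
  Adjusted income: €728,800 + €135,500 + €30,900 + €135,500 = €1,030,700
  Exemption: 25% × (€1,030,700 − €480,000) = €137,675 ≥ €94,000, so the exemption is fully phased out
  Base: €1,030,700 − €0 = €1,030,700
  €1,030,700 × 26% = €267,982

€267,982 > €63,550, so the alternative minimum tax is the binding amount.

€267,982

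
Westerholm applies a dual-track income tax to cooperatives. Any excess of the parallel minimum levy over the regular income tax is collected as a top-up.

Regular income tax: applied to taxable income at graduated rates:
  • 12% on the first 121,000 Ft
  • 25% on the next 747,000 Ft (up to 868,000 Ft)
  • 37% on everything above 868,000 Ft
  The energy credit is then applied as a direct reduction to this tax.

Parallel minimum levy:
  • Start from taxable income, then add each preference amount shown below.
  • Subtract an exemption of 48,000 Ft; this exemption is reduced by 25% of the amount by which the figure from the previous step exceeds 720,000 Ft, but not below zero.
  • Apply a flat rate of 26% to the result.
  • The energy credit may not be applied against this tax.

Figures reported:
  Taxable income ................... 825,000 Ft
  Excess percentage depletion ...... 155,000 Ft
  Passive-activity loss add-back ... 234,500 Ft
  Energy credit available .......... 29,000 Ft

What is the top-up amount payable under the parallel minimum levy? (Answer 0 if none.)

Parallel minimum levy:
  Adjusted income: 825,000 Ft + 155,000 Ft + 234,500 Ft = 1,214,500 Ft
  Exemption: 25% × (1,214,500 Ft − 720,000 Ft) = 123,625 Ft ≥ 48,000 Ft, so the exemption is fully phased out
  Base: 1,214,500 Ft − 0 Ft = 1,214,500 Ft
  1,214,500 Ft × 26% = 315,770 Ft

Regular income tax:
  121,000 Ft × 12% = 14,520 Ft
  704,000 Ft × 25% = 176,000 Ft
  → 190,520 Ft
  Less energy credit 29,000 Ft → 161,520 Ft

Excess of parallel minimum levy over regular income tax: 315,770 Ft − 161,520 Ft = 154,250 Ft.

154,250 Ft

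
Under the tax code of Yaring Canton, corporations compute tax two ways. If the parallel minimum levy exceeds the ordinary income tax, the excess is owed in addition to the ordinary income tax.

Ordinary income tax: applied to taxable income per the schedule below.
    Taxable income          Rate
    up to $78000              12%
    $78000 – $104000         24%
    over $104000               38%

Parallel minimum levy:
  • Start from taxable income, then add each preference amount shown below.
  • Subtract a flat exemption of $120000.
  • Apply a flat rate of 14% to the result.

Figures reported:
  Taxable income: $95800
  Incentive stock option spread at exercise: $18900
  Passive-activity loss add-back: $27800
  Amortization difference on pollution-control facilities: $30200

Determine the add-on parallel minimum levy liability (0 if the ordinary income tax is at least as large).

Ordinary income tax:
  $78000 × 12% = $9360
  $17800 × 24% = $4272
  → $13632

Parallel minimum levy:
  Adjusted income: $95800 + $18900 + $27800 + $30200 = $172700
  Less exemption $120000 → base $52700
  $52700 × 14% = $7378

$7378 ≤ $13632, so no add-on is due.

$0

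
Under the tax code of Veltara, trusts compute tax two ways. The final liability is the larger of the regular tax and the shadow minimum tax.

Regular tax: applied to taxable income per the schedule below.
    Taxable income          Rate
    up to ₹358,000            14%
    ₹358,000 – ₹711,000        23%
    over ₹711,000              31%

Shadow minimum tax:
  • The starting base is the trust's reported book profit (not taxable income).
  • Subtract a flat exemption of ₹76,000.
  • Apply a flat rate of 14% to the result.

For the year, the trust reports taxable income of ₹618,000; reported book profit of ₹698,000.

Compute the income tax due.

₹109,920

Shadow minimum tax:
  Base (reported book profit): ₹698,000
  Less exemption ₹76,000 → base ₹622,000
  ₹622,000 × 14% = ₹87,080

Regular tax:
  ₹358,000 × 14% = ₹50,120
  ₹260,000 × 23% = ₹59,800
  → ₹109,920

₹109,920 > ₹87,080, so the regular tax governs.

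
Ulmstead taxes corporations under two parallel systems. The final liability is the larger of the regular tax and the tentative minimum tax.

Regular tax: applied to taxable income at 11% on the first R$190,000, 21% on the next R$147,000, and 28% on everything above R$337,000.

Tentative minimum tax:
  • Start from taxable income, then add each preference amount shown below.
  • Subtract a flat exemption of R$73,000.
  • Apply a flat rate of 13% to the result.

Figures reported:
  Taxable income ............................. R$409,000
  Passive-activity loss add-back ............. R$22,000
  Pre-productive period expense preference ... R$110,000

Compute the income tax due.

Tentative minimum tax:
  Adjusted income: R$409,000 + R$22,000 + R$110,000 = R$541,000
  Less exemption R$73,000 → base R$468,000
  R$468,000 × 13% = R$60,840

Regular tax:
  R$190,000 × 11% = R$20,900
  R$147,000 × 21% = R$30,870
  R$72,000 × 28% = R$20,160
  → R$71,930

R$71,930 > R$60,840, so the regular tax governs.

R$71,930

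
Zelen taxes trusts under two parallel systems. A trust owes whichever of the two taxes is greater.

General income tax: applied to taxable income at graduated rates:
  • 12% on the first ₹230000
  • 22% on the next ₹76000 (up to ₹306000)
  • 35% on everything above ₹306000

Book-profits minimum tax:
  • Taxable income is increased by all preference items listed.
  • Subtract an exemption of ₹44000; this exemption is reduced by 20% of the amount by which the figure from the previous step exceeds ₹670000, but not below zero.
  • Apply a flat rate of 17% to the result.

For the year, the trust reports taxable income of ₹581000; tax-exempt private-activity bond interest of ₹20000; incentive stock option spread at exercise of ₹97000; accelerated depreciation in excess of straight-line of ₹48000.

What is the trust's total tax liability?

Book-profits minimum tax:
  Adjusted income: ₹581000 + ₹20000 + ₹97000 + ₹48000 = ₹746000
  Exemption: ₹44000 − 20% × (₹746000 − ₹670000) = ₹44000 − ₹15200 = ₹28800
  Base: ₹746000 − ₹28800 = ₹717200
  ₹717200 × 17% = ₹121924

General income tax:
  ₹230000 × 12% = ₹27600
  ₹76000 × 22% = ₹16720
  ₹275000 × 35% = ₹96250
  → ₹140570

₹140570 > ₹121924, so the general income tax governs.

₹140570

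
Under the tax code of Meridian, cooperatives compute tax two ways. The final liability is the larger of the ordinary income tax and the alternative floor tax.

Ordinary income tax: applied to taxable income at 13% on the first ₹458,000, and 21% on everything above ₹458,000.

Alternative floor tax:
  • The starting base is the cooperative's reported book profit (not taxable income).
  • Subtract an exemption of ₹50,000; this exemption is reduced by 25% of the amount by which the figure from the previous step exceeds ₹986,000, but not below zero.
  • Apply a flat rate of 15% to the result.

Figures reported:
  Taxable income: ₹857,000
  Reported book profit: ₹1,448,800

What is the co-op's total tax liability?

Ordinary income tax:
  ₹458,000 × 13% = ₹59,540
  ₹399,000 × 21% = ₹83,790
  → ₹143,330

Alternative floor tax:
  Base (reported book profit): ₹1,448,800
  Exemption: 25% × (₹1,448,800 − ₹986,000) = ₹115,700 ≥ ₹50,000, so the exemption is fully phased out
  Base: ₹1,448,800 − ₹0 = ₹1,448,800
  ₹1,448,800 × 15% = ₹217,320

₹217,320 > ₹143,330, so the alternative floor tax is the binding amount.

₹217,320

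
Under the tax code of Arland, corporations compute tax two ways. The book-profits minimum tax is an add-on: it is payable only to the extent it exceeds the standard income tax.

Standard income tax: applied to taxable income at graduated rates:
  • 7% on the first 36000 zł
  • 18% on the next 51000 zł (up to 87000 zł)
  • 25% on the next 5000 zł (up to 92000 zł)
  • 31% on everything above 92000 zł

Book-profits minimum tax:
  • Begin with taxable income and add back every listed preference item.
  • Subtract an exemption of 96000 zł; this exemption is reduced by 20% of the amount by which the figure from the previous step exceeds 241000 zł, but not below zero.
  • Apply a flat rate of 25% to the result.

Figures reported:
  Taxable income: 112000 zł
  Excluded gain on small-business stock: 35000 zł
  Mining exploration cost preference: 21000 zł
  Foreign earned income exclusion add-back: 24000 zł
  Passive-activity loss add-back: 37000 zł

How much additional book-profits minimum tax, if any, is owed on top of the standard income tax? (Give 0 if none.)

14100 zł

Book-profits minimum tax:
  Adjusted income: 112000 zł + 35000 zł + 21000 zł + 24000 zł + 37000 zł = 229000 zł
  Exemption: 229000 zł ≤ 241000 zł, so full 96000 zł applies
  Base: 229000 zł − 96000 zł = 133000 zł
  133000 zł × 25% = 33250 zł

Standard income tax:
  36000 zł × 7% = 2520 zł
  51000 zł × 18% = 9180 zł
  5000 zł × 25% = 1250 zł
  20000 zł × 31% = 6200 zł
  → 19150 zł

Excess of book-profits minimum tax over standard income tax: 33250 zł − 19150 zł = 14100 zł.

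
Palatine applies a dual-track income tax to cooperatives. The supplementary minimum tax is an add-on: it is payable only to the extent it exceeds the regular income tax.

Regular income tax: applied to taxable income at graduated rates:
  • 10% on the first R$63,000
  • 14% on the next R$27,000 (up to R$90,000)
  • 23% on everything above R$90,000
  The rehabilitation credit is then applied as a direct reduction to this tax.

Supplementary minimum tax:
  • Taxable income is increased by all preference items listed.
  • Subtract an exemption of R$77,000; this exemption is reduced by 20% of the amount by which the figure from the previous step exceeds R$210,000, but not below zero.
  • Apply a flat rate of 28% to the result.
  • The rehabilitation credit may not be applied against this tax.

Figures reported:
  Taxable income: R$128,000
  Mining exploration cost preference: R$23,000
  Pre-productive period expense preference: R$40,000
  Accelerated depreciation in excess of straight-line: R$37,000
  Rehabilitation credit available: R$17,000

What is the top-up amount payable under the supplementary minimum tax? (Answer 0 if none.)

R$41,468

Supplementary minimum tax:
  Adjusted income: R$128,000 + R$23,000 + R$40,000 + R$37,000 = R$228,000
  Exemption: R$77,000 − 20% × (R$228,000 − R$210,000) = R$77,000 − R$3,600 = R$73,400
  Base: R$228,000 − R$73,400 = R$154,600
  R$154,600 × 28% = R$43,288

Regular income tax:
  R$63,000 × 10% = R$6,300
  R$27,000 × 14% = R$3,780
  R$38,000 × 23% = R$8,740
  → R$18,820
  Less rehabilitation credit R$17,000 → R$1,820

Excess of supplementary minimum tax over regular income tax: R$43,288 − R$1,820 = R$41,468.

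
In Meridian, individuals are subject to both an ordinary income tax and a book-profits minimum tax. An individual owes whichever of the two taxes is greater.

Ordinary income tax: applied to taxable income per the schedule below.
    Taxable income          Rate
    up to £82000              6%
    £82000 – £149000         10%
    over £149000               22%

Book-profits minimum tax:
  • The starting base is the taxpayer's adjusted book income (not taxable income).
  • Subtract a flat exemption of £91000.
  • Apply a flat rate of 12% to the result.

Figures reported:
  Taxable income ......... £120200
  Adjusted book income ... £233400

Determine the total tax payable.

£17088

Book-profits minimum tax:
  Base (adjusted book income): £233400
  Less exemption £91000 → base £142400
  £142400 × 12% = £17088

Ordinary income tax:
  £82000 × 6% = £4920
  £38200 × 10% = £3820
  → £8740

£17088 > £8740, so the book-profits minimum tax is the binding amount.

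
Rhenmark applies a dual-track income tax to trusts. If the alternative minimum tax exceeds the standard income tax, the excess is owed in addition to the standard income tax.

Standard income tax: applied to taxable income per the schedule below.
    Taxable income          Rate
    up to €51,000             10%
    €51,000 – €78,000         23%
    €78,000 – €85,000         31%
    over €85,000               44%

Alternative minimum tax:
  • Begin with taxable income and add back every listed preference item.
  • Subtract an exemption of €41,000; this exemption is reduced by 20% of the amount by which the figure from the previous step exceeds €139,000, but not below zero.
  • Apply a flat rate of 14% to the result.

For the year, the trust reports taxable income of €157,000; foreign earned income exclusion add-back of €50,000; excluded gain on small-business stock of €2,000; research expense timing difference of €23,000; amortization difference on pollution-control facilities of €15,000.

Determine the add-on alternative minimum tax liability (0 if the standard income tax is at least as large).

Alternative minimum tax:
  Adjusted income: €157,000 + €50,000 + €2,000 + €23,000 + €15,000 = €247,000
  Exemption: €41,000 − 20% × (€247,000 − €139,000) = €41,000 − €21,600 = €19,400
  Base: €247,000 − €19,400 = €227,600
  €227,600 × 14% = €31,864

Standard income tax:
  €51,000 × 10% = €5,100
  €27,000 × 23% = €6,210
  €7,000 × 31% = €2,170
  €72,000 × 44% = €31,680
  → €45,160

€31,864 ≤ €45,160, so no add-on is due.

€0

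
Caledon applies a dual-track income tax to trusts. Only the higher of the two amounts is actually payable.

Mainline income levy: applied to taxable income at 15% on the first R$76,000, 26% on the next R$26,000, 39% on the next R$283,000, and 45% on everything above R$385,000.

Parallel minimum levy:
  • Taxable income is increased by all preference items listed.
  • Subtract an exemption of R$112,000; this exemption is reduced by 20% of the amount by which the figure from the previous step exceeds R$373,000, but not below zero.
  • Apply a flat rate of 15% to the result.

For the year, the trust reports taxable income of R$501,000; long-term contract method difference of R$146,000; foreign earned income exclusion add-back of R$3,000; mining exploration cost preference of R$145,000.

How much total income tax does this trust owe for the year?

R$180,730

Mainline income levy:
  R$76,000 × 15% = R$11,400
  R$26,000 × 26% = R$6,760
  R$283,000 × 39% = R$110,370
  R$116,000 × 45% = R$52,200
  → R$180,730

Parallel minimum levy:
  Adjusted income: R$501,000 + R$146,000 + R$3,000 + R$145,000 = R$795,000
  Exemption: R$112,000 − 20% × (R$795,000 − R$373,000) = R$112,000 − R$84,400 = R$27,600
  Base: R$795,000 − R$27,600 = R$767,400
  R$767,400 × 15% = R$115,110

R$180,730 > R$115,110, so the mainline income levy governs.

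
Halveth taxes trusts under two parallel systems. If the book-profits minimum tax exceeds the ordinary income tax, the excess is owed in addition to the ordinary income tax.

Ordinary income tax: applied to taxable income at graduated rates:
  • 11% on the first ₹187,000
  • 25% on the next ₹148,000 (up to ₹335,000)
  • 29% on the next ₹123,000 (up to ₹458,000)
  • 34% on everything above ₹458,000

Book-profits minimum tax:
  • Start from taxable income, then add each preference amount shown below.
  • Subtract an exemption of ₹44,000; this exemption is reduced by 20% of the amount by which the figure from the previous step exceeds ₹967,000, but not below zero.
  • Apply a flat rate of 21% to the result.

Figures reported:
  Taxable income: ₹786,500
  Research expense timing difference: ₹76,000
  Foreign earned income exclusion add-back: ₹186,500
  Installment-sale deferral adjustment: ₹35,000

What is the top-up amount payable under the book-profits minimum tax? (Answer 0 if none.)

₹18,384

Book-profits minimum tax:
  Adjusted income: ₹786,500 + ₹76,000 + ₹186,500 + ₹35,000 = ₹1,084,000
  Exemption: ₹44,000 − 20% × (₹1,084,000 − ₹967,000) = ₹44,000 − ₹23,400 = ₹20,600
  Base: ₹1,084,000 − ₹20,600 = ₹1,063,400
  ₹1,063,400 × 21% = ₹223,314

Ordinary income tax:
  ₹187,000 × 11% = ₹20,570
  ₹148,000 × 25% = ₹37,000
  ₹123,000 × 29% = ₹35,670
  ₹328,500 × 34% = ₹111,690
  → ₹204,930

Excess of book-profits minimum tax over ordinary income tax: ₹223,314 − ₹204,930 = ₹18,384.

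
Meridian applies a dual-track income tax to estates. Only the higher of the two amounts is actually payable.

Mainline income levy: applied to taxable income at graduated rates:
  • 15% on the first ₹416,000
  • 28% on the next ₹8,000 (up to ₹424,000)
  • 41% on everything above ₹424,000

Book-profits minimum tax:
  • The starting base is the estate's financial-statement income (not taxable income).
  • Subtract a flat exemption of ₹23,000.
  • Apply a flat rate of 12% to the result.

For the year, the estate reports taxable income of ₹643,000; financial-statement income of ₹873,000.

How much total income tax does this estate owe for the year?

Mainline income levy:
  ₹416,000 × 15% = ₹62,400
  ₹8,000 × 28% = ₹2,240
  ₹219,000 × 41% = ₹89,790
  → ₹154,430

Book-profits minimum tax:
  Base (financial-statement income): ₹873,000
  Less exemption ₹23,000 → base ₹850,000
  ₹850,000 × 12% = ₹102,000

₹154,430 > ₹102,000, so the mainline income levy governs.

₹154,430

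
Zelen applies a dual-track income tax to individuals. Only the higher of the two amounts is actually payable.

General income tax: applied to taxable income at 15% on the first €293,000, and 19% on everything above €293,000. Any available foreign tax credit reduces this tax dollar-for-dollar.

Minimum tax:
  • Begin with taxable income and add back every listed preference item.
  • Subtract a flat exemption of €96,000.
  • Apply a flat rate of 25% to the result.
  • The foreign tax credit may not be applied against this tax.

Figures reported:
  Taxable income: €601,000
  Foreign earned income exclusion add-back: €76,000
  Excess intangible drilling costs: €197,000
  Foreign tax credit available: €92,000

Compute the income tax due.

Minimum tax:
  Adjusted income: €601,000 + €76,000 + €197,000 = €874,000
  Less exemption €96,000 → base €778,000
  €778,000 × 25% = €194,500

General income tax:
  €293,000 × 15% = €43,950
  €308,000 × 19% = €58,520
  → €102,470
  Less foreign tax credit €92,000 → €10,470

€194,500 > €10,470, so the minimum tax is the binding amount.

€194,500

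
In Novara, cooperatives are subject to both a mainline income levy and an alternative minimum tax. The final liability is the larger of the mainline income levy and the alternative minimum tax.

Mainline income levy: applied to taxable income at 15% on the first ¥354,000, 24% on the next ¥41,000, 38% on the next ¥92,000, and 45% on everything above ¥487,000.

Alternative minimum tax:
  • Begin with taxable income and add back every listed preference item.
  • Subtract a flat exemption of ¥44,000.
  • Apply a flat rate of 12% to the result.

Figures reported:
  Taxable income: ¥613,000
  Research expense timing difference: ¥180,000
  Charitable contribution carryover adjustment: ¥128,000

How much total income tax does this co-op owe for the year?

¥154,600

Alternative minimum tax:
  Adjusted income: ¥613,000 + ¥180,000 + ¥128,000 = ¥921,000
  Less exemption ¥44,000 → base ¥877,000
  ¥877,000 × 12% = ¥105,240

Mainline income levy:
  ¥354,000 × 15% = ¥53,100
  ¥41,000 × 24% = ¥9,840
  ¥92,000 × 38% = ¥34,960
  ¥126,000 × 45% = ¥56,700
  → ¥154,600

¥154,600 > ¥105,240, so the mainline income levy governs.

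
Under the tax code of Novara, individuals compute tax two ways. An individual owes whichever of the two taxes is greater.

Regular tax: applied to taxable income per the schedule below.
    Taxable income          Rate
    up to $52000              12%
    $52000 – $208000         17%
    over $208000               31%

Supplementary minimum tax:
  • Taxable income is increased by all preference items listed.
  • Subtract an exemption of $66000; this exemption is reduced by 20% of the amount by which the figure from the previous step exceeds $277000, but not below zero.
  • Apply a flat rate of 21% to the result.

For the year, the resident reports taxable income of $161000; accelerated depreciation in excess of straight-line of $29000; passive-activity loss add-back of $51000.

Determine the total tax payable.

$36750

Supplementary minimum tax:
  Adjusted income: $161000 + $29000 + $51000 = $241000
  Exemption: $241000 ≤ $277000, so full $66000 applies
  Base: $241000 − $66000 = $175000
  $175000 × 21% = $36750

Regular tax:
  $52000 × 12% = $6240
  $109000 × 17% = $18530
  → $24770

$36750 > $24770, so the supplementary minimum tax is the binding amount.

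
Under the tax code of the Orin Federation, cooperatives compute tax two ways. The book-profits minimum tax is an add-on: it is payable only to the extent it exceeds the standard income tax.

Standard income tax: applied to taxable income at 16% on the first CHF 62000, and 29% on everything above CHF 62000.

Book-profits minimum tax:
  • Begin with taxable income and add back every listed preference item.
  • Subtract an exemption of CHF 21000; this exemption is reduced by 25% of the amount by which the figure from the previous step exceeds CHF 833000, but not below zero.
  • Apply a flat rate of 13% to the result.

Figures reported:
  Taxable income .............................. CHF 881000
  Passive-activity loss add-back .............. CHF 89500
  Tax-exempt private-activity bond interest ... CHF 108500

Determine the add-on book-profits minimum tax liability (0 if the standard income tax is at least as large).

CHF 0

Standard income tax:
  CHF 62000 × 16% = CHF 9920
  CHF 819000 × 29% = CHF 237510
  → CHF 247430

Book-profits minimum tax:
  Adjusted income: CHF 881000 + CHF 89500 + CHF 108500 = CHF 1079000
  Exemption: 25% × (CHF 1079000 − CHF 833000) = CHF 61500 ≥ CHF 21000, so the exemption is fully phased out
  Base: CHF 1079000 − CHF 0 = CHF 1079000
  CHF 1079000 × 13% = CHF 140270

CHF 140270 ≤ CHF 247430, so no add-on is due.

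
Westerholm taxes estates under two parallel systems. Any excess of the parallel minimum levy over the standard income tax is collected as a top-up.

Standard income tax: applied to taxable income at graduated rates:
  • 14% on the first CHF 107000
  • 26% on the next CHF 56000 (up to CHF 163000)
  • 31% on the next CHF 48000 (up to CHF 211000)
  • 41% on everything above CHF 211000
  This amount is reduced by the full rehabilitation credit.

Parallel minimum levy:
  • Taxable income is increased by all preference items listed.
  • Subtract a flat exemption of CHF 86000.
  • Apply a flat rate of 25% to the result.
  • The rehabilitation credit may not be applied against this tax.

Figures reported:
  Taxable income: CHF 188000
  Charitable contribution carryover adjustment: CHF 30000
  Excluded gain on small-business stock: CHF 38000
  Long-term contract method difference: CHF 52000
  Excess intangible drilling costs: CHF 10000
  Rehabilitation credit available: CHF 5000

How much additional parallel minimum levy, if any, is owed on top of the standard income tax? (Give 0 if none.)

Standard income tax:
  CHF 107000 × 14% = CHF 14980
  CHF 56000 × 26% = CHF 14560
  CHF 25000 × 31% = CHF 7750
  → CHF 37290
  Less rehabilitation credit CHF 5000 → CHF 32290

Parallel minimum levy:
  Adjusted income: CHF 188000 + CHF 30000 + CHF 38000 + CHF 52000 + CHF 10000 = CHF 318000
  Less exemption CHF 86000 → base CHF 232000
  CHF 232000 × 25% = CHF 58000

Excess of parallel minimum levy over standard income tax: CHF 58000 − CHF 32290 = CHF 25710.

CHF 25710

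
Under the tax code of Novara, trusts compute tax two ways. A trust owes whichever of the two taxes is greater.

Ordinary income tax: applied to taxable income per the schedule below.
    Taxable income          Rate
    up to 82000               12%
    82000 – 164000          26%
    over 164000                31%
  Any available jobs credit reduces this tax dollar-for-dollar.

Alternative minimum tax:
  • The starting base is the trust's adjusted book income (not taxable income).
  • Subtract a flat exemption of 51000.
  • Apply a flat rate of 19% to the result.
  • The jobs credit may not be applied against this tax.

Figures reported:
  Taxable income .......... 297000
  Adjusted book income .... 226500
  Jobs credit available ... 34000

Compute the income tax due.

Ordinary income tax:
  82000 × 12% = 9840
  82000 × 26% = 21320
  133000 × 31% = 41230
  → 72390
  Less jobs credit 34000 → 38390

Alternative minimum tax:
  Base (adjusted book income): 226500
  Less exemption 51000 → base 175500
  175500 × 19% = 33345

38390 > 33345, so the ordinary income tax governs.

38390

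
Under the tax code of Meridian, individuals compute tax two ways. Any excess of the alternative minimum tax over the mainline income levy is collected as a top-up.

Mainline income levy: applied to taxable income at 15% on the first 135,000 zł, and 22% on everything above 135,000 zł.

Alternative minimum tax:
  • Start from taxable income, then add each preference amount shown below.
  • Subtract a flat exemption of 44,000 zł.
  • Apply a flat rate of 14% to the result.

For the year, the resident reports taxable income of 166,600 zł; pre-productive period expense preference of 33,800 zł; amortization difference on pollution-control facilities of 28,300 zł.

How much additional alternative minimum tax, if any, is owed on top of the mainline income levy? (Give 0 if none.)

Mainline income levy:
  135,000 zł × 15% = 20,250 zł
  31,600 zł × 22% = 6,952 zł
  → 27,202 zł

Alternative minimum tax:
  Adjusted income: 166,600 zł + 33,800 zł + 28,300 zł = 228,700 zł
  Less exemption 44,000 zł → base 184,700 zł
  184,700 zł × 14% = 25,858 zł

25,858 zł ≤ 27,202 zł, so no add-on is due.

0 zł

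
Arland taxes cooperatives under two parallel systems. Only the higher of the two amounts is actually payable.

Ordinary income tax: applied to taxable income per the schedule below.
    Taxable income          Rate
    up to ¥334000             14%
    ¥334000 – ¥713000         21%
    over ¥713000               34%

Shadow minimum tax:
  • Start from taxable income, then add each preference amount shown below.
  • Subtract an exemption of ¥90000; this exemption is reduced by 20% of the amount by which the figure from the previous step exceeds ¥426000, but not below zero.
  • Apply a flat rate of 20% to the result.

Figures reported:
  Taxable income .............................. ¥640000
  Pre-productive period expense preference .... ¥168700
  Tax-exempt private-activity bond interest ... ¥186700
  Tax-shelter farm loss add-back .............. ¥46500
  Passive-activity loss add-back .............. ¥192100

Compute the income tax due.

Ordinary income tax:
  ¥334000 × 14% = ¥46760
  ¥306000 × 21% = ¥64260
  → ¥111020

Shadow minimum tax:
  Adjusted income: ¥640000 + ¥168700 + ¥186700 + ¥46500 + ¥192100 = ¥1234000
  Exemption: 20% × (¥1234000 − ¥426000) = ¥161600 ≥ ¥90000, so the exemption is fully phased out
  Base: ¥1234000 − ¥0 = ¥1234000
  ¥1234000 × 20% = ¥246800

¥246800 > ¥111020, so the shadow minimum tax is the binding amount.

¥246800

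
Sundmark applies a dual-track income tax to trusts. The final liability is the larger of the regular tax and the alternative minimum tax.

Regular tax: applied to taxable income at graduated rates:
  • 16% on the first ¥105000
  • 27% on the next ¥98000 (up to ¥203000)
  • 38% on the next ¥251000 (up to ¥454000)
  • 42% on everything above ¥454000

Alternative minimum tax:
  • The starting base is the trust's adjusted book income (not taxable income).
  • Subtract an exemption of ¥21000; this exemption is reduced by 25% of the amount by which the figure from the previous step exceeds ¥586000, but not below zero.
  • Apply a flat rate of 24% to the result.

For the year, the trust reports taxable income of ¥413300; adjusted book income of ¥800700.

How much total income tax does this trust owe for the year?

Alternative minimum tax:
  Base (adjusted book income): ¥800700
  Exemption: 25% × (¥800700 − ¥586000) = ¥53675 ≥ ¥21000, so the exemption is fully phased out
  Base: ¥800700 − ¥0 = ¥800700
  ¥800700 × 24% = ¥192168

Regular tax:
  ¥105000 × 16% = ¥16800
  ¥98000 × 27% = ¥26460
  ¥210300 × 38% = ¥79914
  → ¥123174

¥192168 > ¥123174, so the alternative minimum tax is the binding amount.

¥192168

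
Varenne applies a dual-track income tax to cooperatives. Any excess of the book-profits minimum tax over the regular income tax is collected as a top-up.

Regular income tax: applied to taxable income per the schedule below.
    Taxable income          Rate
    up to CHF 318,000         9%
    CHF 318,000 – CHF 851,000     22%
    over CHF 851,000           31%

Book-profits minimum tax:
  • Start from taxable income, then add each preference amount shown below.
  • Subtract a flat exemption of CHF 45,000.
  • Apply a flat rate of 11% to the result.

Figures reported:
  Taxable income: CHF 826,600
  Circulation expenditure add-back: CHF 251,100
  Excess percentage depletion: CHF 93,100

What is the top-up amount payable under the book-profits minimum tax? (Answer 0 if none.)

Regular income tax:
  CHF 318,000 × 9% = CHF 28,620
  CHF 508,600 × 22% = CHF 111,892
  → CHF 140,512

Book-profits minimum tax:
  Adjusted income: CHF 826,600 + CHF 251,100 + CHF 93,100 = CHF 1,170,800
  Less exemption CHF 45,000 → base CHF 1,125,800
  CHF 1,125,800 × 11% = CHF 123,838

CHF 123,838 ≤ CHF 140,512, so no add-on is due.

CHF 0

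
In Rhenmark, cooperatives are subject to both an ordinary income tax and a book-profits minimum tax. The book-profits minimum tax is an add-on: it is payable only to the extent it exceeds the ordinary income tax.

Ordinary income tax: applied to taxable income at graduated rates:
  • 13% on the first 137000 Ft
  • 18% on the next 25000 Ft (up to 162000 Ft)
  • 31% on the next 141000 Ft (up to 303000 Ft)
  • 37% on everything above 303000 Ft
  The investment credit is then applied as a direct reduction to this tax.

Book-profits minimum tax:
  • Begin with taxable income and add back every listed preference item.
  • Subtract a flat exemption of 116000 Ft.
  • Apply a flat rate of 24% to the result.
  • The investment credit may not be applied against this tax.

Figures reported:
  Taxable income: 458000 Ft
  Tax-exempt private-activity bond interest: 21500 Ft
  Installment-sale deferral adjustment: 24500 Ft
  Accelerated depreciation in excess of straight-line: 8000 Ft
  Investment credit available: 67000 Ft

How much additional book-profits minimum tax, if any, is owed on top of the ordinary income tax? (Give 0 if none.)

38670 Ft

Ordinary income tax:
  137000 Ft × 13% = 17810 Ft
  25000 Ft × 18% = 4500 Ft
  141000 Ft × 31% = 43710 Ft
  155000 Ft × 37% = 57350 Ft
  → 123370 Ft
  Less investment credit 67000 Ft → 56370 Ft

Book-profits minimum tax:
  Adjusted income: 458000 Ft + 21500 Ft + 24500 Ft + 8000 Ft = 512000 Ft
  Less exemption 116000 Ft → base 396000 Ft
  396000 Ft × 24% = 95040 Ft

Excess of book-profits minimum tax over ordinary income tax: 95040 Ft − 56370 Ft = 38670 Ft.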